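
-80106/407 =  - 197  +  73/407= - 196.82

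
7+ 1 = 8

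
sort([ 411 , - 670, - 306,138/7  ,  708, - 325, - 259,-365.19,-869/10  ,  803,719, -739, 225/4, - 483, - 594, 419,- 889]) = [ - 889,-739, - 670, - 594, - 483, - 365.19, - 325, - 306, - 259, - 869/10, 138/7, 225/4,411,419, 708, 719,803 ]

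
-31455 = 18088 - 49543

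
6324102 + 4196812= 10520914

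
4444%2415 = 2029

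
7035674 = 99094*71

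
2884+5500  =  8384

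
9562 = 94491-84929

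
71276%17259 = 2240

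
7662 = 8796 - 1134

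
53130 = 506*105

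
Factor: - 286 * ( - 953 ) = 2^1 * 11^1*13^1 * 953^1 = 272558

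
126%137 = 126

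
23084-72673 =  - 49589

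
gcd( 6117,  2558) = 1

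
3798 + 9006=12804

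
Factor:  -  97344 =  - 2^6*3^2* 13^2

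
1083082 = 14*77363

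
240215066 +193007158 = 433222224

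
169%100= 69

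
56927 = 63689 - 6762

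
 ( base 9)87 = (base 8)117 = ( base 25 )34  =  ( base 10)79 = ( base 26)31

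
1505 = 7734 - 6229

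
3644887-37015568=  - 33370681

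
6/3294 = 1/549 = 0.00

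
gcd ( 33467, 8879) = 683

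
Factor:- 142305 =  - 3^1*5^1*53^1*179^1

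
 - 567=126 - 693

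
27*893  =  24111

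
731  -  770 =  - 39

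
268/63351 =268/63351 = 0.00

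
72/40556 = 18/10139= 0.00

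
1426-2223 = -797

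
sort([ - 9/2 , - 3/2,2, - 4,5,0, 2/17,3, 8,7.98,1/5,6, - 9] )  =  [ - 9, - 9/2, - 4, - 3/2,0,2/17, 1/5, 2,  3, 5,6, 7.98, 8 ] 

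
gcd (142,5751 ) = 71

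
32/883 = 32/883  =  0.04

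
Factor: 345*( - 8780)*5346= - 2^3*3^6*5^2*11^1*23^1*439^1  =  - 16193568600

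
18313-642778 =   -  624465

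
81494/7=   11642 = 11642.00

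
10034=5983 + 4051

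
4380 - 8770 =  - 4390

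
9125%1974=1229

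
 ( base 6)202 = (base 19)3H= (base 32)2a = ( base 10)74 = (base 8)112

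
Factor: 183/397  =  3^1 * 61^1 * 397^( - 1 )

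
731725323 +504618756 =1236344079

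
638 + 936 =1574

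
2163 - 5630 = - 3467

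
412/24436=103/6109 = 0.02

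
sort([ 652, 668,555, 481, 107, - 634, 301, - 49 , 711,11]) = [ - 634,-49, 11, 107, 301,481, 555, 652,  668,711]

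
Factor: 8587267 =13^1*660559^1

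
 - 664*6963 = - 4623432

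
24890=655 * 38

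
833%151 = 78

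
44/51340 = 11/12835=0.00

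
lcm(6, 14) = 42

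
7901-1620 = 6281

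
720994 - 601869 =119125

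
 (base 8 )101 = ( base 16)41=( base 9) 72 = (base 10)65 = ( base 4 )1001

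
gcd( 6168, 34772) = 4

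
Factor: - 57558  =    -  2^1*3^1*53^1*181^1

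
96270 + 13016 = 109286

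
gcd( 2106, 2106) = 2106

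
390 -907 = -517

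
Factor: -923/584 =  - 2^( - 3 )*13^1*71^1*73^( -1)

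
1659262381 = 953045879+706216502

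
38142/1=38142 = 38142.00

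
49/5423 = 49/5423 = 0.01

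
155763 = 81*1923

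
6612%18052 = 6612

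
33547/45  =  33547/45  =  745.49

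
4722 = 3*1574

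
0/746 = 0 = 0.00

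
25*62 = 1550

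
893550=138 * 6475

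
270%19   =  4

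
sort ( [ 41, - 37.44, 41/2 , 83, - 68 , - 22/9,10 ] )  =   [- 68, - 37.44, - 22/9, 10 , 41/2, 41,  83 ]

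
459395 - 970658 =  - 511263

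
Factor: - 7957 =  - 73^1*109^1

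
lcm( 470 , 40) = 1880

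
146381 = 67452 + 78929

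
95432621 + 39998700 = 135431321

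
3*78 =234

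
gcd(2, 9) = 1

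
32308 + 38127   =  70435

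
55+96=151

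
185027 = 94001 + 91026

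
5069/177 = 5069/177= 28.64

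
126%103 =23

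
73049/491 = 148 + 381/491 = 148.78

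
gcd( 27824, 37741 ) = 47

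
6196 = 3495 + 2701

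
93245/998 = 93 + 431/998 = 93.43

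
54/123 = 18/41 = 0.44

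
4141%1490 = 1161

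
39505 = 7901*5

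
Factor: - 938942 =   -  2^1*19^1*24709^1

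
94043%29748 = 4799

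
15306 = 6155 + 9151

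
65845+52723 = 118568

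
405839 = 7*57977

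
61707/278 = 221 + 269/278 = 221.97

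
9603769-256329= 9347440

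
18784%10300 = 8484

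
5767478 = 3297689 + 2469789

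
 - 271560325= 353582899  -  625143224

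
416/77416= 52/9677 =0.01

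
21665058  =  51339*422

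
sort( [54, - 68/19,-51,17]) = [-51, - 68/19, 17,54]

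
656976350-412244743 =244731607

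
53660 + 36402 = 90062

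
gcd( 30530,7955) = 215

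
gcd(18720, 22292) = 4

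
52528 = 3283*16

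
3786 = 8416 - 4630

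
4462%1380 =322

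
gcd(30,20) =10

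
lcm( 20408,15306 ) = 61224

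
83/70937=83/70937=0.00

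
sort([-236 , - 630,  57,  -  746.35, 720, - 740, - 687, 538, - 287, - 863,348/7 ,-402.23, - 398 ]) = [ - 863,  -  746.35, - 740,  -  687, - 630, - 402.23, -398,  -  287, - 236 , 348/7, 57, 538,720 ]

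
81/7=11 + 4/7 = 11.57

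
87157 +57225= 144382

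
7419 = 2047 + 5372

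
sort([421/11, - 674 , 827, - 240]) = [ - 674, - 240, 421/11,827]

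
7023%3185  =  653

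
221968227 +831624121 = 1053592348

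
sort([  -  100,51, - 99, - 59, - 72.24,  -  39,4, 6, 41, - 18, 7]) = [- 100, - 99, - 72.24,  -  59,-39, - 18, 4, 6, 7, 41, 51] 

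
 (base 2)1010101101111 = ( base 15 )195C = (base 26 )831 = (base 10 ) 5487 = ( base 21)C96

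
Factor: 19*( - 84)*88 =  - 140448 = - 2^5*3^1 *7^1*11^1 * 19^1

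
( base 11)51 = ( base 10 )56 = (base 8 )70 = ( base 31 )1P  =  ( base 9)62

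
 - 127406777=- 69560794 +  - 57845983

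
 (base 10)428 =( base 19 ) 13a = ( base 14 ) 228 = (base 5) 3203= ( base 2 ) 110101100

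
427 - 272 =155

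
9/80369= 9/80369 = 0.00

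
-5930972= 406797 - 6337769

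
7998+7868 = 15866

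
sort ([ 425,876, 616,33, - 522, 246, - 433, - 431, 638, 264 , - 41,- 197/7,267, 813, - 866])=[ - 866, - 522, - 433,  -  431, - 41 , - 197/7,33, 246,264, 267,425,616, 638 , 813, 876 ] 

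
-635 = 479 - 1114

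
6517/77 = 84+7/11 =84.64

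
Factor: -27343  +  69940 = 3^2*4733^1=42597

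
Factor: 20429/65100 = 2^( - 2)*3^(  -  1)*5^( - 2)*7^( - 1)*659^1 = 659/2100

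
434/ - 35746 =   -  1 + 17656/17873 =-0.01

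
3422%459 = 209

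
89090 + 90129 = 179219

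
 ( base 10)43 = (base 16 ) 2b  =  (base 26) 1h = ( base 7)61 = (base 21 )21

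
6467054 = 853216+5613838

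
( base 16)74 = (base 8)164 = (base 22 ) 56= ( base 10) 116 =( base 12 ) 98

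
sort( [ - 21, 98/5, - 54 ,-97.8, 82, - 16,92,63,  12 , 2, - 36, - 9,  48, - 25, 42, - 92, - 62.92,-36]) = [  -  97.8, - 92, - 62.92, - 54, - 36, -36, - 25 , -21,-16, - 9,2, 12,  98/5 , 42, 48, 63, 82,92] 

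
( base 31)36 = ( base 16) 63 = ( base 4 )1203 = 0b1100011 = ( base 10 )99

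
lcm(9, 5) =45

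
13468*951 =12808068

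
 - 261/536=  - 261/536 = - 0.49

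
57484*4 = 229936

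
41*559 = 22919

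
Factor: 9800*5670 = 55566000 = 2^4*3^4*5^3 *7^3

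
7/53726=7/53726   =  0.00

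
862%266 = 64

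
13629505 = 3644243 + 9985262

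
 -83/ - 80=83/80=1.04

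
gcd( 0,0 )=0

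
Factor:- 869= - 11^1*79^1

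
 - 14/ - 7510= 7/3755 = 0.00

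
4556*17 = 77452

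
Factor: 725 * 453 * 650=213476250 = 2^1*3^1*5^4*13^1*29^1 * 151^1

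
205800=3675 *56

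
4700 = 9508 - 4808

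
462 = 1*462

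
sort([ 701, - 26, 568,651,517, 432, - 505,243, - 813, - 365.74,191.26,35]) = [ - 813, - 505,  -  365.74,  -  26,35,191.26,243,432,517, 568, 651, 701 ] 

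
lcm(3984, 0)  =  0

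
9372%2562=1686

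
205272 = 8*25659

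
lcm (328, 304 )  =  12464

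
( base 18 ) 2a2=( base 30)rk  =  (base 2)1100111110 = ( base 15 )3A5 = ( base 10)830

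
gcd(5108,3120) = 4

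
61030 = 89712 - 28682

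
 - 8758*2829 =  - 24776382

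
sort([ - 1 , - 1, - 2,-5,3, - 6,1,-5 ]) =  [ - 6,  -  5, - 5 , - 2 , - 1, - 1,  1, 3]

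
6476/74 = 3238/37  =  87.51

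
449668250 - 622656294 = -172988044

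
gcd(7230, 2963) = 1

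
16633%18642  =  16633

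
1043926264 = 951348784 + 92577480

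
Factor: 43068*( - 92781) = -2^2*3^3*13^2*37^1*61^1 * 97^1 = - 3995892108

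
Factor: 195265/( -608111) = -5^1*7^1 * 109^(-1)= - 35/109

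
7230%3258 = 714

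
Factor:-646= - 2^1*17^1  *19^1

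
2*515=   1030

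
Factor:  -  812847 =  - 3^1 * 7^1*38707^1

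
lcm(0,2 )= 0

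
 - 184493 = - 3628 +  - 180865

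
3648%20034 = 3648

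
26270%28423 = 26270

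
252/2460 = 21/205 = 0.10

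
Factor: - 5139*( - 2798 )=14378922  =  2^1*3^2*571^1*1399^1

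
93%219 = 93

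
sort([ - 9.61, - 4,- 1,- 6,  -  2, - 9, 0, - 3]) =[ - 9.61,-9, - 6,  -  4, - 3, - 2,  -  1,0]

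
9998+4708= 14706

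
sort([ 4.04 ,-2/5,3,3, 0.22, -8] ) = [ - 8, - 2/5, 0.22,3,3,4.04]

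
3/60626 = 3/60626 = 0.00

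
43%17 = 9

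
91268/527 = 91268/527 = 173.18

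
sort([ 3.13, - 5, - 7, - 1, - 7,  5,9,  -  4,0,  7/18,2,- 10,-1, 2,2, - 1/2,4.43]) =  [ - 10, - 7, - 7, - 5 , - 4,-1,-1,-1/2, 0, 7/18, 2,2, 2,  3.13,  4.43,5,9 ]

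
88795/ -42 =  - 2115+5/6 = - 2114.17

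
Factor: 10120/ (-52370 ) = -2^2*11^1*23^1* 5237^ (-1) = - 1012/5237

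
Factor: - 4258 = -2^1*2129^1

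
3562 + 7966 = 11528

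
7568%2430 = 278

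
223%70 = 13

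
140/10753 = 140/10753 = 0.01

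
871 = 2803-1932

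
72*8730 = 628560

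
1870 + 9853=11723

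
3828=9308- 5480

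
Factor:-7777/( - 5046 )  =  2^( - 1)*3^( - 1 )*7^1*11^1*29^( - 2 )*101^1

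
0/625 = 0=0.00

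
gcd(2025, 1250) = 25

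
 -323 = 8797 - 9120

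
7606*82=623692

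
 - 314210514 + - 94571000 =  -408781514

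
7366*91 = 670306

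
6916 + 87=7003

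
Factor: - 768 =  - 2^8*3^1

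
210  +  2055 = 2265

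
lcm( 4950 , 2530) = 113850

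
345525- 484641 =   -  139116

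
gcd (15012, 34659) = 9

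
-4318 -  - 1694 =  - 2624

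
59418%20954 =17510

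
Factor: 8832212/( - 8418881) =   -  2^2*19^(-2) *23321^( - 1)*2208053^1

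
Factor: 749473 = 53^1*79^1*179^1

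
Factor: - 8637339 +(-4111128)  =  -3^1*79^1*53791^1 = -12748467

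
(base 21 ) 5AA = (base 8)4571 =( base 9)3284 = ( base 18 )78D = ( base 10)2425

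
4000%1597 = 806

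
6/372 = 1/62 = 0.02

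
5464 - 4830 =634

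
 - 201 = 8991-9192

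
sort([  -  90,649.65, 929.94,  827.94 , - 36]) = [ - 90, - 36,649.65,827.94, 929.94]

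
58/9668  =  29/4834= 0.01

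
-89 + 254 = 165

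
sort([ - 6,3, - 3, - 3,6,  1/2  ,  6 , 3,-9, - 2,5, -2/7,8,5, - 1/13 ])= [ - 9, - 6,-3, - 3,- 2, - 2/7, - 1/13, 1/2,3 , 3,5,5 , 6,6, 8]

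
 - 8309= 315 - 8624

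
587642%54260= 45042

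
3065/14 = 218 + 13/14  =  218.93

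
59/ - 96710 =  - 1 + 96651/96710 = -  0.00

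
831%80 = 31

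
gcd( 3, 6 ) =3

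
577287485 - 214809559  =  362477926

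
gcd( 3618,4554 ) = 18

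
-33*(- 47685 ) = 1573605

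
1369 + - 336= 1033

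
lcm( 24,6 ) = 24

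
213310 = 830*257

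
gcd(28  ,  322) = 14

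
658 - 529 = 129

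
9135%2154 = 519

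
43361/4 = 10840 + 1/4 = 10840.25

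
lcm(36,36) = 36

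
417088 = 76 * 5488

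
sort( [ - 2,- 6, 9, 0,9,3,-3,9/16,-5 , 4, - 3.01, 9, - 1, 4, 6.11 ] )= [ -6, - 5,- 3.01, - 3, - 2,-1 , 0,  9/16, 3 , 4, 4,6.11, 9 , 9, 9]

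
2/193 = 2/193 = 0.01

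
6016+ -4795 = 1221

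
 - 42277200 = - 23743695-18533505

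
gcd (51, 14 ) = 1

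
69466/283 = 245+131/283 = 245.46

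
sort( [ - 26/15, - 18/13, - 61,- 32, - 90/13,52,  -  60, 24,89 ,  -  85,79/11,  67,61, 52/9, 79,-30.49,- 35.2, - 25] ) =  [ - 85  , - 61, - 60, - 35.2,  -  32, - 30.49,  -  25,  -  90/13 ,  -  26/15,  -  18/13,52/9,79/11,24,52, 61, 67,79, 89] 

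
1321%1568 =1321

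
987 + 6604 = 7591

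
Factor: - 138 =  - 2^1*3^1*23^1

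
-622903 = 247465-870368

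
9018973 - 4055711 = 4963262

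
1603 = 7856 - 6253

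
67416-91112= - 23696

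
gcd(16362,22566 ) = 6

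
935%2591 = 935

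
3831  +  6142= 9973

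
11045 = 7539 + 3506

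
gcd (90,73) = 1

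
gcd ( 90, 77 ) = 1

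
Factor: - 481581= - 3^2*73^1*733^1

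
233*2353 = 548249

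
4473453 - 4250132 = 223321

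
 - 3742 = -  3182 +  - 560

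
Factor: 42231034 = 2^1*19^1*89^1*12487^1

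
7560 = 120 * 63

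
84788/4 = 21197 = 21197.00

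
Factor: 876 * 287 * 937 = 2^2 * 3^1* 7^1  *  41^1*73^1 *937^1  =  235573044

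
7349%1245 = 1124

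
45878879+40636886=86515765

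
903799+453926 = 1357725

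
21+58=79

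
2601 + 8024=10625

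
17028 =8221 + 8807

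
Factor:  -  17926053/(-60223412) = 2^ ( - 2 )*3^1*5975351^1 * 15055853^(-1 )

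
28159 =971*29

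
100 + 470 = 570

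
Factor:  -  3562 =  - 2^1*13^1*137^1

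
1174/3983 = 1174/3983 = 0.29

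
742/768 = 371/384 = 0.97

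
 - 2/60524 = -1/30262  =  -  0.00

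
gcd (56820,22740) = 60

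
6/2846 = 3/1423 = 0.00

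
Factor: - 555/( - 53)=3^1*5^1*37^1*53^( - 1 ) 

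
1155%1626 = 1155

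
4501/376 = 11 + 365/376 = 11.97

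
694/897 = 694/897 = 0.77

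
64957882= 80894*803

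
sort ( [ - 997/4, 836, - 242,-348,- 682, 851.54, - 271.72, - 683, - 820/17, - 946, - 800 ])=[-946, - 800 ,-683, - 682 , -348, - 271.72, - 997/4, - 242, - 820/17, 836 , 851.54 ] 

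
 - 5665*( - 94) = 532510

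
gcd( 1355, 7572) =1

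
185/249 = 185/249 = 0.74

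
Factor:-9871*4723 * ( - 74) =3449934242  =  2^1*37^1*4723^1 *9871^1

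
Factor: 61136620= 2^2 * 5^1* 317^1 * 9643^1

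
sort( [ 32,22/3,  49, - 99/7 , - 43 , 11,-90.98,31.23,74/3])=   [ - 90.98, - 43, - 99/7,22/3, 11,74/3, 31.23 , 32,49 ] 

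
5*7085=35425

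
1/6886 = 1/6886 =0.00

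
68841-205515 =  - 136674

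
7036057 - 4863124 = 2172933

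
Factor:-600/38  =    -  300/19=- 2^2*3^1 * 5^2*19^(- 1)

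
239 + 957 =1196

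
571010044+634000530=1205010574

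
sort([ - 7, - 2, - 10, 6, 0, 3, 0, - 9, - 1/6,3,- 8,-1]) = [ - 10, - 9, - 8, - 7, - 2, - 1, - 1/6,0 , 0 , 3,3,6]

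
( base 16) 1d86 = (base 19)11hf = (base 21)h2j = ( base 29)8SI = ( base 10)7558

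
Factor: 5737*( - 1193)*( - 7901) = 54076348141 = 1193^1 * 5737^1*7901^1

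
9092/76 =2273/19 = 119.63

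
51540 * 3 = 154620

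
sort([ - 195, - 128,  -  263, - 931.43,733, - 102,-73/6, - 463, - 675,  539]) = [ - 931.43, - 675, - 463, - 263, - 195, - 128, - 102,- 73/6, 539,733]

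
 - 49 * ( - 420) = 20580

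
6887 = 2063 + 4824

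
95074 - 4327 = 90747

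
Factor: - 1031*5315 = -5^1*1031^1*1063^1 = - 5479765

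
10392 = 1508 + 8884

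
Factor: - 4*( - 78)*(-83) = - 25896  =  - 2^3 * 3^1*13^1*83^1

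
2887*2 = 5774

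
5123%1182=395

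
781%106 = 39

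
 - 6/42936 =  - 1 + 7155/7156  =  -0.00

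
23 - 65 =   -  42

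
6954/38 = 183 = 183.00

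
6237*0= 0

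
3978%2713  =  1265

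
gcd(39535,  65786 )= 1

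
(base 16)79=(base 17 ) 72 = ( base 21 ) 5g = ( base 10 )121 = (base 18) 6D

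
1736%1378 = 358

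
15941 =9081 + 6860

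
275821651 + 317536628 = 593358279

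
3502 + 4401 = 7903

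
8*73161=585288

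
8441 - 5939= 2502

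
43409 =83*523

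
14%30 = 14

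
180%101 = 79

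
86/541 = 86/541= 0.16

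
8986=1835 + 7151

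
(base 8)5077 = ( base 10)2623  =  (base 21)5jj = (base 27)3G4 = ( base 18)81d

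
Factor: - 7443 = - 3^2*827^1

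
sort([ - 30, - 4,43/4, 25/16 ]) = [ - 30, - 4, 25/16 , 43/4]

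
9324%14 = 0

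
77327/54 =1431 + 53/54 = 1431.98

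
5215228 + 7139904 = 12355132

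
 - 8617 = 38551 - 47168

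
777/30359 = 111/4337 =0.03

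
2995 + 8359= 11354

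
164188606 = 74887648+89300958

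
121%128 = 121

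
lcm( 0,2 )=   0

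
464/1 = 464  =  464.00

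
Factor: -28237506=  - 2^1 * 3^1*11^1*47^1*9103^1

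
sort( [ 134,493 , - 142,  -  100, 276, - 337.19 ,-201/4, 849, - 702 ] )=[ - 702,-337.19 , - 142, - 100, - 201/4, 134, 276,  493 , 849] 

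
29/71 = 29/71  =  0.41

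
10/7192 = 5/3596 = 0.00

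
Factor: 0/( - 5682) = 0^1 = 0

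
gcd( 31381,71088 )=1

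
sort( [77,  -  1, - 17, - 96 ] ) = [ -96, - 17,  -  1, 77 ]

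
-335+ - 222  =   - 557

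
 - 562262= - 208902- 353360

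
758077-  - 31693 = 789770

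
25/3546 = 25/3546 = 0.01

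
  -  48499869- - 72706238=24206369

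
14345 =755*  19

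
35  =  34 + 1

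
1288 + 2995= 4283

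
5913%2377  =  1159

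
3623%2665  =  958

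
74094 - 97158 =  - 23064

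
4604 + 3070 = 7674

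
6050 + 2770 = 8820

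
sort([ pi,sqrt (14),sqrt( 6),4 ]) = [sqrt( 6 ), pi , sqrt(14 ), 4 ] 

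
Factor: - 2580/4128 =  - 5/8 = -2^ ( - 3)*5^1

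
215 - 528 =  - 313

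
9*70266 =632394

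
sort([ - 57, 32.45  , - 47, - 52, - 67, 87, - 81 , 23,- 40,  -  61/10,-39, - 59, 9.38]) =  [ - 81, - 67,- 59, -57,-52,  -  47, - 40, - 39, - 61/10, 9.38, 23, 32.45 , 87]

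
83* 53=4399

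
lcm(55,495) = 495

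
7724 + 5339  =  13063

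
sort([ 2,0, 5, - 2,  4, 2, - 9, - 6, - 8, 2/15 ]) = [ - 9, - 8,  -  6, - 2, 0,  2/15, 2, 2,4 , 5 ]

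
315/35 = 9 = 9.00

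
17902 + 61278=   79180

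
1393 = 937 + 456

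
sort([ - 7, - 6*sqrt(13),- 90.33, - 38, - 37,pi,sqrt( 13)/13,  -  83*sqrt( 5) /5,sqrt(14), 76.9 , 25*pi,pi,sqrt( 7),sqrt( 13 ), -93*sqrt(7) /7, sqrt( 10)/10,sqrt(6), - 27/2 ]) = [ - 90.33, - 38, - 83*sqrt(5 )/5, - 37, - 93*sqrt (7)/7, - 6*sqrt(13), - 27/2, - 7,sqrt( 13)/13, sqrt(10)/10,  sqrt(6 ), sqrt(7),  pi,  pi, sqrt( 13 ), sqrt(14 ), 76.9, 25*pi]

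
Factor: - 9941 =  - 9941^1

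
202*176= 35552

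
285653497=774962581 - 489309084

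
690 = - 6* (-115 ) 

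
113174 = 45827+67347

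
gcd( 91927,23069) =1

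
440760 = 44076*10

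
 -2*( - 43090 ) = 86180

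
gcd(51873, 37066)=1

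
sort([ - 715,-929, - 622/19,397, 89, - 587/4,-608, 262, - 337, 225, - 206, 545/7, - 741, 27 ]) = [-929,-741, - 715, - 608, - 337,-206, - 587/4, - 622/19, 27 , 545/7,89, 225,262,397]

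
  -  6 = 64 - 70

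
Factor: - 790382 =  - 2^1*395191^1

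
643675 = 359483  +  284192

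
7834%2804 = 2226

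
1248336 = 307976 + 940360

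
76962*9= 692658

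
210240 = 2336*90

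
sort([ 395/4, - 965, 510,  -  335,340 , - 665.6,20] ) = [ - 965, - 665.6,-335,20,395/4,340,510 ] 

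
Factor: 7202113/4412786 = 2^( - 1 ) * 7^( - 1 ) * 43^1*167491^1 * 315199^( - 1 ) 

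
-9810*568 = -5572080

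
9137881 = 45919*199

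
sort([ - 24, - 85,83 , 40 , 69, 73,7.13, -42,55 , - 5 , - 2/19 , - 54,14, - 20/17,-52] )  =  [  -  85 , - 54, - 52, - 42, - 24,- 5, - 20/17, -2/19, 7.13, 14, 40,55,69,73, 83 ]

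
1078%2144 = 1078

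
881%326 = 229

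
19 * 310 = 5890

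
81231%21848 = 15687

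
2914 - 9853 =-6939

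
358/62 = 179/31  =  5.77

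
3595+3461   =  7056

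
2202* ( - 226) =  - 497652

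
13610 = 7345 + 6265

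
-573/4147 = -1 + 3574/4147 = - 0.14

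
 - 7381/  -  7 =1054+3/7 = 1054.43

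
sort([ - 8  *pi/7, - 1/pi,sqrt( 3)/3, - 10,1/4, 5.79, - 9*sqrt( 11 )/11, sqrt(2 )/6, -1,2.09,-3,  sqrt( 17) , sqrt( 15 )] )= [ -10,-8  *  pi/7, - 3, - 9*sqrt (11 )/11, - 1, - 1/pi,sqrt(2 )/6,1/4, sqrt(3 )/3,2.09,  sqrt( 15 ) , sqrt( 17 ),5.79]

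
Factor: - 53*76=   -  2^2*19^1*53^1 = - 4028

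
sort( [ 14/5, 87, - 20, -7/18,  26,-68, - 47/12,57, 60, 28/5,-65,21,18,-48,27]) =[ - 68,-65,-48,  -  20, - 47/12, - 7/18, 14/5,  28/5,18, 21 , 26, 27,57,60, 87 ]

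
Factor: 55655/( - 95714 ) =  - 2^( - 1 )*5^1 * 11131^1 * 47857^( - 1 )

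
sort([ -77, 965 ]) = [ - 77,965]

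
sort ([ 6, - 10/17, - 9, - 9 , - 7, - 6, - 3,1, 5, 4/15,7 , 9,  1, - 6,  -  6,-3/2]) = [ - 9, - 9, - 7, - 6, - 6,-6,  -  3, - 3/2, - 10/17,4/15,1, 1 , 5,6, 7,9 ] 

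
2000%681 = 638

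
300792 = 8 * 37599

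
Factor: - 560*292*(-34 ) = 2^7*5^1*7^1*17^1*73^1=5559680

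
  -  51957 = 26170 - 78127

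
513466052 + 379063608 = 892529660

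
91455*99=9054045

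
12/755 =12/755 = 0.02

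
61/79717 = 61/79717=0.00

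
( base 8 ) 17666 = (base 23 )f7m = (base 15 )2613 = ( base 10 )8118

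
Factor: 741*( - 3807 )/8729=  -  3^5*7^( - 1)*13^1 * 19^1* 29^ ( - 1)*43^ ( - 1 )*47^1 = - 2820987/8729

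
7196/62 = 3598/31 = 116.06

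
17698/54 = 327 + 20/27 = 327.74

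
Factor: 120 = 2^3*3^1*5^1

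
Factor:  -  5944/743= - 2^3 = - 8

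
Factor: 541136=2^4 * 31^1*1091^1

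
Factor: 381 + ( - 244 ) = 137^1 = 137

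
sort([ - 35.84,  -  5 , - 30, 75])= [ - 35.84,  -  30, - 5, 75]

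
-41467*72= -2985624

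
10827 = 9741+1086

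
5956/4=1489 = 1489.00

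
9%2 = 1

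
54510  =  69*790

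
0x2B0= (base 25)12d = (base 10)688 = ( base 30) MS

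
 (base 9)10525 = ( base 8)15515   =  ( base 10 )6989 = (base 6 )52205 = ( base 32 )6qd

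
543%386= 157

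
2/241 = 2/241=0.01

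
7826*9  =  70434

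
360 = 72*5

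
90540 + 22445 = 112985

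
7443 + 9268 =16711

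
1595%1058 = 537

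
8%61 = 8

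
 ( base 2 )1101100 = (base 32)3C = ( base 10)108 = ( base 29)3L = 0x6C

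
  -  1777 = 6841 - 8618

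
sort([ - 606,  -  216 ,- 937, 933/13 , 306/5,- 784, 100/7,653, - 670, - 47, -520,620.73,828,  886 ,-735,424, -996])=[ - 996, -937 ,- 784,  -  735,-670,-606, - 520, - 216 , - 47,100/7, 306/5, 933/13, 424, 620.73,653, 828, 886]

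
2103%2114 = 2103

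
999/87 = 11+14/29 = 11.48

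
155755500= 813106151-657350651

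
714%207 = 93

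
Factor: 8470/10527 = 70/87 = 2^1 * 3^(- 1) * 5^1*7^1 * 29^( - 1) 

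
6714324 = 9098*738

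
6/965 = 6/965 = 0.01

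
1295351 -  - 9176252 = 10471603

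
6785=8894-2109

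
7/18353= 7/18353= 0.00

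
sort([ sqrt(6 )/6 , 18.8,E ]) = [ sqrt( 6) /6,E,18.8 ] 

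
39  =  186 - 147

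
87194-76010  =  11184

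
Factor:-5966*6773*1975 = - 2^1*5^2*13^1*19^1 * 79^1 * 157^1*521^1 = - 79805243050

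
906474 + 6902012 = 7808486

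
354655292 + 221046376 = 575701668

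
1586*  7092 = 11247912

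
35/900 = 7/180 = 0.04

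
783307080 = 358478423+424828657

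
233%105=23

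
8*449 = 3592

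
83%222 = 83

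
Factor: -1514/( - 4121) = 2^1 * 13^( - 1)*317^( - 1)*757^1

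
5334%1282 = 206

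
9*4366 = 39294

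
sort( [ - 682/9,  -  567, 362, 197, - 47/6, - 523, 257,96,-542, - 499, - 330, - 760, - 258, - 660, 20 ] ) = [  -  760, - 660, - 567, - 542, - 523, - 499, - 330, - 258, - 682/9, - 47/6, 20,96, 197,257,362] 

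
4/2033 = 4/2033= 0.00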